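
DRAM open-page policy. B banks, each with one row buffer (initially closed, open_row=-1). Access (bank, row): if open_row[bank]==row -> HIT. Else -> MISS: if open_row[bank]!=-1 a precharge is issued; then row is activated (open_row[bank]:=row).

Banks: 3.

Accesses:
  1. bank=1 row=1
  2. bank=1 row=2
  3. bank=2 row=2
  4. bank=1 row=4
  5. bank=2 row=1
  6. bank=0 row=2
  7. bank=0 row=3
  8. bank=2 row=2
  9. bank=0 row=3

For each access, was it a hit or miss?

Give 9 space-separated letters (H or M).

Answer: M M M M M M M M H

Derivation:
Acc 1: bank1 row1 -> MISS (open row1); precharges=0
Acc 2: bank1 row2 -> MISS (open row2); precharges=1
Acc 3: bank2 row2 -> MISS (open row2); precharges=1
Acc 4: bank1 row4 -> MISS (open row4); precharges=2
Acc 5: bank2 row1 -> MISS (open row1); precharges=3
Acc 6: bank0 row2 -> MISS (open row2); precharges=3
Acc 7: bank0 row3 -> MISS (open row3); precharges=4
Acc 8: bank2 row2 -> MISS (open row2); precharges=5
Acc 9: bank0 row3 -> HIT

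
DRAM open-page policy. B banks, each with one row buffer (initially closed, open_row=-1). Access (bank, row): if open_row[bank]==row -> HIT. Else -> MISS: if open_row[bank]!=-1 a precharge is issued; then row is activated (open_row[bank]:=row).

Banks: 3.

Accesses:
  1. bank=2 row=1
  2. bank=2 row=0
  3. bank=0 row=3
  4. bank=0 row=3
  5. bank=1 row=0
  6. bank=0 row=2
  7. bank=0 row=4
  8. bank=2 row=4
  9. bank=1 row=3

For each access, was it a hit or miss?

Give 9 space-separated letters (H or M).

Answer: M M M H M M M M M

Derivation:
Acc 1: bank2 row1 -> MISS (open row1); precharges=0
Acc 2: bank2 row0 -> MISS (open row0); precharges=1
Acc 3: bank0 row3 -> MISS (open row3); precharges=1
Acc 4: bank0 row3 -> HIT
Acc 5: bank1 row0 -> MISS (open row0); precharges=1
Acc 6: bank0 row2 -> MISS (open row2); precharges=2
Acc 7: bank0 row4 -> MISS (open row4); precharges=3
Acc 8: bank2 row4 -> MISS (open row4); precharges=4
Acc 9: bank1 row3 -> MISS (open row3); precharges=5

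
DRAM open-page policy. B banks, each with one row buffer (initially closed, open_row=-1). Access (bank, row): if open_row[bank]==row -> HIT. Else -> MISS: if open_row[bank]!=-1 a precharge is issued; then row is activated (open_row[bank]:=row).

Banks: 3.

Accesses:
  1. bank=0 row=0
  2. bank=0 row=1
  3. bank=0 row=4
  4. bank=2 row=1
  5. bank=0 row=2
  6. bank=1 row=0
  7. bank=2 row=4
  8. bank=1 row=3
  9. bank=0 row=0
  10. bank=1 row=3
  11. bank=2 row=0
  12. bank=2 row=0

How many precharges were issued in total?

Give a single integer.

Answer: 7

Derivation:
Acc 1: bank0 row0 -> MISS (open row0); precharges=0
Acc 2: bank0 row1 -> MISS (open row1); precharges=1
Acc 3: bank0 row4 -> MISS (open row4); precharges=2
Acc 4: bank2 row1 -> MISS (open row1); precharges=2
Acc 5: bank0 row2 -> MISS (open row2); precharges=3
Acc 6: bank1 row0 -> MISS (open row0); precharges=3
Acc 7: bank2 row4 -> MISS (open row4); precharges=4
Acc 8: bank1 row3 -> MISS (open row3); precharges=5
Acc 9: bank0 row0 -> MISS (open row0); precharges=6
Acc 10: bank1 row3 -> HIT
Acc 11: bank2 row0 -> MISS (open row0); precharges=7
Acc 12: bank2 row0 -> HIT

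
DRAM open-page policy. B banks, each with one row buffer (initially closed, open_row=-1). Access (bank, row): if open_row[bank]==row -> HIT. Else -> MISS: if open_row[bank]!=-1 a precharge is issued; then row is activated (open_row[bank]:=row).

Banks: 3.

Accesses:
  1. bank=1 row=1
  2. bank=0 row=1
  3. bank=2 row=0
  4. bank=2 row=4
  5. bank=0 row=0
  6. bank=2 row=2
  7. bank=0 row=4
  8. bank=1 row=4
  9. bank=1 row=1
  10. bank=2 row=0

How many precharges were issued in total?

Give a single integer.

Answer: 7

Derivation:
Acc 1: bank1 row1 -> MISS (open row1); precharges=0
Acc 2: bank0 row1 -> MISS (open row1); precharges=0
Acc 3: bank2 row0 -> MISS (open row0); precharges=0
Acc 4: bank2 row4 -> MISS (open row4); precharges=1
Acc 5: bank0 row0 -> MISS (open row0); precharges=2
Acc 6: bank2 row2 -> MISS (open row2); precharges=3
Acc 7: bank0 row4 -> MISS (open row4); precharges=4
Acc 8: bank1 row4 -> MISS (open row4); precharges=5
Acc 9: bank1 row1 -> MISS (open row1); precharges=6
Acc 10: bank2 row0 -> MISS (open row0); precharges=7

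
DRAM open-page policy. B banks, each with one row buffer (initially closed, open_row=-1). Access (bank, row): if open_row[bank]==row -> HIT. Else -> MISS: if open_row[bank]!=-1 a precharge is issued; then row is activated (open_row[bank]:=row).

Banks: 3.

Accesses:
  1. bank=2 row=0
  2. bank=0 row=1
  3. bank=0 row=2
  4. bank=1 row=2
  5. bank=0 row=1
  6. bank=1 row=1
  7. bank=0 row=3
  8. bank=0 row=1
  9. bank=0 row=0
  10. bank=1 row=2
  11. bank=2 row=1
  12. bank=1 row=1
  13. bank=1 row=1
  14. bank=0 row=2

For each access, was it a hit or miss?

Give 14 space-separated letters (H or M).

Acc 1: bank2 row0 -> MISS (open row0); precharges=0
Acc 2: bank0 row1 -> MISS (open row1); precharges=0
Acc 3: bank0 row2 -> MISS (open row2); precharges=1
Acc 4: bank1 row2 -> MISS (open row2); precharges=1
Acc 5: bank0 row1 -> MISS (open row1); precharges=2
Acc 6: bank1 row1 -> MISS (open row1); precharges=3
Acc 7: bank0 row3 -> MISS (open row3); precharges=4
Acc 8: bank0 row1 -> MISS (open row1); precharges=5
Acc 9: bank0 row0 -> MISS (open row0); precharges=6
Acc 10: bank1 row2 -> MISS (open row2); precharges=7
Acc 11: bank2 row1 -> MISS (open row1); precharges=8
Acc 12: bank1 row1 -> MISS (open row1); precharges=9
Acc 13: bank1 row1 -> HIT
Acc 14: bank0 row2 -> MISS (open row2); precharges=10

Answer: M M M M M M M M M M M M H M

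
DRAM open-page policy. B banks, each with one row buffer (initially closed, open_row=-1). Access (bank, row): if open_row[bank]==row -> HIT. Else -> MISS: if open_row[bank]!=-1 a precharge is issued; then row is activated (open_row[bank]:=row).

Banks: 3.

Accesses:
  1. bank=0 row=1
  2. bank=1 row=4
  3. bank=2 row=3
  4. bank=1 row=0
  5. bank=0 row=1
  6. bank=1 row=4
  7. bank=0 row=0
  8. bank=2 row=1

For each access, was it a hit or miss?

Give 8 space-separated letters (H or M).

Acc 1: bank0 row1 -> MISS (open row1); precharges=0
Acc 2: bank1 row4 -> MISS (open row4); precharges=0
Acc 3: bank2 row3 -> MISS (open row3); precharges=0
Acc 4: bank1 row0 -> MISS (open row0); precharges=1
Acc 5: bank0 row1 -> HIT
Acc 6: bank1 row4 -> MISS (open row4); precharges=2
Acc 7: bank0 row0 -> MISS (open row0); precharges=3
Acc 8: bank2 row1 -> MISS (open row1); precharges=4

Answer: M M M M H M M M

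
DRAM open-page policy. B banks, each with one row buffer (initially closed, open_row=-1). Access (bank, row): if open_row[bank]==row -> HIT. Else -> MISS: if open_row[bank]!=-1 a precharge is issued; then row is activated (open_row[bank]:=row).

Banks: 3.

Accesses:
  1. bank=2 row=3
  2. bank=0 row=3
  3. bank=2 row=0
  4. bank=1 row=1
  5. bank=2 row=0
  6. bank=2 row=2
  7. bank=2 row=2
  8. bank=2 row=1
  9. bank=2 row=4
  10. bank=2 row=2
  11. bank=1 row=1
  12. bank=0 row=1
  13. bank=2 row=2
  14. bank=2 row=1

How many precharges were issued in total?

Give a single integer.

Acc 1: bank2 row3 -> MISS (open row3); precharges=0
Acc 2: bank0 row3 -> MISS (open row3); precharges=0
Acc 3: bank2 row0 -> MISS (open row0); precharges=1
Acc 4: bank1 row1 -> MISS (open row1); precharges=1
Acc 5: bank2 row0 -> HIT
Acc 6: bank2 row2 -> MISS (open row2); precharges=2
Acc 7: bank2 row2 -> HIT
Acc 8: bank2 row1 -> MISS (open row1); precharges=3
Acc 9: bank2 row4 -> MISS (open row4); precharges=4
Acc 10: bank2 row2 -> MISS (open row2); precharges=5
Acc 11: bank1 row1 -> HIT
Acc 12: bank0 row1 -> MISS (open row1); precharges=6
Acc 13: bank2 row2 -> HIT
Acc 14: bank2 row1 -> MISS (open row1); precharges=7

Answer: 7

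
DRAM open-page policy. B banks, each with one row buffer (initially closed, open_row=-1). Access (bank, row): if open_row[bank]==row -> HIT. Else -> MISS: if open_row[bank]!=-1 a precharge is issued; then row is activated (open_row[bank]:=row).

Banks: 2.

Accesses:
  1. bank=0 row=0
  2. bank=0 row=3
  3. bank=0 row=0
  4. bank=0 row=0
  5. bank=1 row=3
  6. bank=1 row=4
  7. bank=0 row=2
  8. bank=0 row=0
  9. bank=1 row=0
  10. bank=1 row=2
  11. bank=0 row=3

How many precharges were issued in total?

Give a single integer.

Answer: 8

Derivation:
Acc 1: bank0 row0 -> MISS (open row0); precharges=0
Acc 2: bank0 row3 -> MISS (open row3); precharges=1
Acc 3: bank0 row0 -> MISS (open row0); precharges=2
Acc 4: bank0 row0 -> HIT
Acc 5: bank1 row3 -> MISS (open row3); precharges=2
Acc 6: bank1 row4 -> MISS (open row4); precharges=3
Acc 7: bank0 row2 -> MISS (open row2); precharges=4
Acc 8: bank0 row0 -> MISS (open row0); precharges=5
Acc 9: bank1 row0 -> MISS (open row0); precharges=6
Acc 10: bank1 row2 -> MISS (open row2); precharges=7
Acc 11: bank0 row3 -> MISS (open row3); precharges=8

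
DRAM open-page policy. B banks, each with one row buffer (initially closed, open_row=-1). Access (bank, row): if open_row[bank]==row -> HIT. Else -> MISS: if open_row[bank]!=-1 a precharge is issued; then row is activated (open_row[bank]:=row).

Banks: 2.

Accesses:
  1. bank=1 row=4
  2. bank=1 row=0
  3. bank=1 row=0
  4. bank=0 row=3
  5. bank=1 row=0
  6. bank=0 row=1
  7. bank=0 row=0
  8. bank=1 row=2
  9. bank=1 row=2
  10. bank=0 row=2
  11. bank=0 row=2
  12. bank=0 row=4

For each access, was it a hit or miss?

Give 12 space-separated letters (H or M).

Acc 1: bank1 row4 -> MISS (open row4); precharges=0
Acc 2: bank1 row0 -> MISS (open row0); precharges=1
Acc 3: bank1 row0 -> HIT
Acc 4: bank0 row3 -> MISS (open row3); precharges=1
Acc 5: bank1 row0 -> HIT
Acc 6: bank0 row1 -> MISS (open row1); precharges=2
Acc 7: bank0 row0 -> MISS (open row0); precharges=3
Acc 8: bank1 row2 -> MISS (open row2); precharges=4
Acc 9: bank1 row2 -> HIT
Acc 10: bank0 row2 -> MISS (open row2); precharges=5
Acc 11: bank0 row2 -> HIT
Acc 12: bank0 row4 -> MISS (open row4); precharges=6

Answer: M M H M H M M M H M H M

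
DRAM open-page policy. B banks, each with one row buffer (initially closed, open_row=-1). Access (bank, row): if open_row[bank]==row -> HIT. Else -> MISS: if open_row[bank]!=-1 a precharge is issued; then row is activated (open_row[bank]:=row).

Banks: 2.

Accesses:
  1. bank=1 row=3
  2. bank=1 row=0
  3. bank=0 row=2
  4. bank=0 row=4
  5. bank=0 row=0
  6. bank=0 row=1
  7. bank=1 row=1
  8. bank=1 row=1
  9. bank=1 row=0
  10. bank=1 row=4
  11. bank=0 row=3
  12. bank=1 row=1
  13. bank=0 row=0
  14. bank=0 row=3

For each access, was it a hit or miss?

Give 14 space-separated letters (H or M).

Acc 1: bank1 row3 -> MISS (open row3); precharges=0
Acc 2: bank1 row0 -> MISS (open row0); precharges=1
Acc 3: bank0 row2 -> MISS (open row2); precharges=1
Acc 4: bank0 row4 -> MISS (open row4); precharges=2
Acc 5: bank0 row0 -> MISS (open row0); precharges=3
Acc 6: bank0 row1 -> MISS (open row1); precharges=4
Acc 7: bank1 row1 -> MISS (open row1); precharges=5
Acc 8: bank1 row1 -> HIT
Acc 9: bank1 row0 -> MISS (open row0); precharges=6
Acc 10: bank1 row4 -> MISS (open row4); precharges=7
Acc 11: bank0 row3 -> MISS (open row3); precharges=8
Acc 12: bank1 row1 -> MISS (open row1); precharges=9
Acc 13: bank0 row0 -> MISS (open row0); precharges=10
Acc 14: bank0 row3 -> MISS (open row3); precharges=11

Answer: M M M M M M M H M M M M M M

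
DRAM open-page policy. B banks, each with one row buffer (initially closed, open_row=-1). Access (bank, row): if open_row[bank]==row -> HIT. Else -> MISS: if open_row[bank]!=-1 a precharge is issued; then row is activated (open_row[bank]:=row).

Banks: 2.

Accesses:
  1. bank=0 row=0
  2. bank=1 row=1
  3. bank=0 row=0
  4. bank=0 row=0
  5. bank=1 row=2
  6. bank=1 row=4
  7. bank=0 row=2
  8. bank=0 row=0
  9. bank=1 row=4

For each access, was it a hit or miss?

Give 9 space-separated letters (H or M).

Answer: M M H H M M M M H

Derivation:
Acc 1: bank0 row0 -> MISS (open row0); precharges=0
Acc 2: bank1 row1 -> MISS (open row1); precharges=0
Acc 3: bank0 row0 -> HIT
Acc 4: bank0 row0 -> HIT
Acc 5: bank1 row2 -> MISS (open row2); precharges=1
Acc 6: bank1 row4 -> MISS (open row4); precharges=2
Acc 7: bank0 row2 -> MISS (open row2); precharges=3
Acc 8: bank0 row0 -> MISS (open row0); precharges=4
Acc 9: bank1 row4 -> HIT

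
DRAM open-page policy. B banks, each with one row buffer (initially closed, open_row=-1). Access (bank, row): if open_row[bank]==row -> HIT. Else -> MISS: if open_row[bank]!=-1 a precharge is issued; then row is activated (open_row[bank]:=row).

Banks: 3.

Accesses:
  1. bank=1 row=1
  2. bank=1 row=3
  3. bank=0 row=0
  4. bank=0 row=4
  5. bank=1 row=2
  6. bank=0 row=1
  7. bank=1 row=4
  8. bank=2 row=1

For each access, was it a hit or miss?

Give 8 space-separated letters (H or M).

Answer: M M M M M M M M

Derivation:
Acc 1: bank1 row1 -> MISS (open row1); precharges=0
Acc 2: bank1 row3 -> MISS (open row3); precharges=1
Acc 3: bank0 row0 -> MISS (open row0); precharges=1
Acc 4: bank0 row4 -> MISS (open row4); precharges=2
Acc 5: bank1 row2 -> MISS (open row2); precharges=3
Acc 6: bank0 row1 -> MISS (open row1); precharges=4
Acc 7: bank1 row4 -> MISS (open row4); precharges=5
Acc 8: bank2 row1 -> MISS (open row1); precharges=5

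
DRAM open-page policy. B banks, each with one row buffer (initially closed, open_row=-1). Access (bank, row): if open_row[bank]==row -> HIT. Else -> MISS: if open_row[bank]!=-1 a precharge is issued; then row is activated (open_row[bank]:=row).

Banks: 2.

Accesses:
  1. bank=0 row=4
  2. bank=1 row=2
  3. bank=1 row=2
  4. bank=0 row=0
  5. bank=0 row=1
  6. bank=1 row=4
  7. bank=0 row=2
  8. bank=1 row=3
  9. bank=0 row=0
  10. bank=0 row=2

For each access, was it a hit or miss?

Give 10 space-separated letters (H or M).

Acc 1: bank0 row4 -> MISS (open row4); precharges=0
Acc 2: bank1 row2 -> MISS (open row2); precharges=0
Acc 3: bank1 row2 -> HIT
Acc 4: bank0 row0 -> MISS (open row0); precharges=1
Acc 5: bank0 row1 -> MISS (open row1); precharges=2
Acc 6: bank1 row4 -> MISS (open row4); precharges=3
Acc 7: bank0 row2 -> MISS (open row2); precharges=4
Acc 8: bank1 row3 -> MISS (open row3); precharges=5
Acc 9: bank0 row0 -> MISS (open row0); precharges=6
Acc 10: bank0 row2 -> MISS (open row2); precharges=7

Answer: M M H M M M M M M M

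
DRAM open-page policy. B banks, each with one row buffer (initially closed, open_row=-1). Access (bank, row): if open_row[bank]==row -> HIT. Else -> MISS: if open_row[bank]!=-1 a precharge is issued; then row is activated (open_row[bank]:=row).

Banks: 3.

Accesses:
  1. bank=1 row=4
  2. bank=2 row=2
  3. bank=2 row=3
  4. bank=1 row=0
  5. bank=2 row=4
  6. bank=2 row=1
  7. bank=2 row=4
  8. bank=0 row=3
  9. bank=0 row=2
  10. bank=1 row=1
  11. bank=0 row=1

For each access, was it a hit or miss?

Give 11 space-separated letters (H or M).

Answer: M M M M M M M M M M M

Derivation:
Acc 1: bank1 row4 -> MISS (open row4); precharges=0
Acc 2: bank2 row2 -> MISS (open row2); precharges=0
Acc 3: bank2 row3 -> MISS (open row3); precharges=1
Acc 4: bank1 row0 -> MISS (open row0); precharges=2
Acc 5: bank2 row4 -> MISS (open row4); precharges=3
Acc 6: bank2 row1 -> MISS (open row1); precharges=4
Acc 7: bank2 row4 -> MISS (open row4); precharges=5
Acc 8: bank0 row3 -> MISS (open row3); precharges=5
Acc 9: bank0 row2 -> MISS (open row2); precharges=6
Acc 10: bank1 row1 -> MISS (open row1); precharges=7
Acc 11: bank0 row1 -> MISS (open row1); precharges=8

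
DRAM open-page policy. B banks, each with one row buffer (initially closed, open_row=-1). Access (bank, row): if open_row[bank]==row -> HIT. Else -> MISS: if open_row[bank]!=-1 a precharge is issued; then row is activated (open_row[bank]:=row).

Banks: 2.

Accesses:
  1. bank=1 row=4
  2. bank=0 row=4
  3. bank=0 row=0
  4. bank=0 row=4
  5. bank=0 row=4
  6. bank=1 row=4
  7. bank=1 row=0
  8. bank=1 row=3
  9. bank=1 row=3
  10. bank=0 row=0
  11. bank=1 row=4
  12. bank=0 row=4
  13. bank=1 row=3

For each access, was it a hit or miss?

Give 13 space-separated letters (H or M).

Acc 1: bank1 row4 -> MISS (open row4); precharges=0
Acc 2: bank0 row4 -> MISS (open row4); precharges=0
Acc 3: bank0 row0 -> MISS (open row0); precharges=1
Acc 4: bank0 row4 -> MISS (open row4); precharges=2
Acc 5: bank0 row4 -> HIT
Acc 6: bank1 row4 -> HIT
Acc 7: bank1 row0 -> MISS (open row0); precharges=3
Acc 8: bank1 row3 -> MISS (open row3); precharges=4
Acc 9: bank1 row3 -> HIT
Acc 10: bank0 row0 -> MISS (open row0); precharges=5
Acc 11: bank1 row4 -> MISS (open row4); precharges=6
Acc 12: bank0 row4 -> MISS (open row4); precharges=7
Acc 13: bank1 row3 -> MISS (open row3); precharges=8

Answer: M M M M H H M M H M M M M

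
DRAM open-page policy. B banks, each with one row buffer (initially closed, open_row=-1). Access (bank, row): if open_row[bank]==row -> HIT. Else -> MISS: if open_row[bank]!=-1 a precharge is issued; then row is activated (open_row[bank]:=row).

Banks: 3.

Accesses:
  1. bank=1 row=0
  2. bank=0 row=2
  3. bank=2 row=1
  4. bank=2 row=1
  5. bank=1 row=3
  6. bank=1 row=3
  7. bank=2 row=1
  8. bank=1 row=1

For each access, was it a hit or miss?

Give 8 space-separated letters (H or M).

Answer: M M M H M H H M

Derivation:
Acc 1: bank1 row0 -> MISS (open row0); precharges=0
Acc 2: bank0 row2 -> MISS (open row2); precharges=0
Acc 3: bank2 row1 -> MISS (open row1); precharges=0
Acc 4: bank2 row1 -> HIT
Acc 5: bank1 row3 -> MISS (open row3); precharges=1
Acc 6: bank1 row3 -> HIT
Acc 7: bank2 row1 -> HIT
Acc 8: bank1 row1 -> MISS (open row1); precharges=2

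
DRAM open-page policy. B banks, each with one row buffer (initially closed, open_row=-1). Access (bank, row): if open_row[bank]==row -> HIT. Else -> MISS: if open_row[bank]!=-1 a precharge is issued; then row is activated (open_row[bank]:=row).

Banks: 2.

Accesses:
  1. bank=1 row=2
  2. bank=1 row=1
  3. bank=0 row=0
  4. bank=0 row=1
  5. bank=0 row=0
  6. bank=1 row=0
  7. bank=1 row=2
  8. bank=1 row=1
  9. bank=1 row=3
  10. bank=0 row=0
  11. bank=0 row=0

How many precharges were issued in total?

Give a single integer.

Answer: 7

Derivation:
Acc 1: bank1 row2 -> MISS (open row2); precharges=0
Acc 2: bank1 row1 -> MISS (open row1); precharges=1
Acc 3: bank0 row0 -> MISS (open row0); precharges=1
Acc 4: bank0 row1 -> MISS (open row1); precharges=2
Acc 5: bank0 row0 -> MISS (open row0); precharges=3
Acc 6: bank1 row0 -> MISS (open row0); precharges=4
Acc 7: bank1 row2 -> MISS (open row2); precharges=5
Acc 8: bank1 row1 -> MISS (open row1); precharges=6
Acc 9: bank1 row3 -> MISS (open row3); precharges=7
Acc 10: bank0 row0 -> HIT
Acc 11: bank0 row0 -> HIT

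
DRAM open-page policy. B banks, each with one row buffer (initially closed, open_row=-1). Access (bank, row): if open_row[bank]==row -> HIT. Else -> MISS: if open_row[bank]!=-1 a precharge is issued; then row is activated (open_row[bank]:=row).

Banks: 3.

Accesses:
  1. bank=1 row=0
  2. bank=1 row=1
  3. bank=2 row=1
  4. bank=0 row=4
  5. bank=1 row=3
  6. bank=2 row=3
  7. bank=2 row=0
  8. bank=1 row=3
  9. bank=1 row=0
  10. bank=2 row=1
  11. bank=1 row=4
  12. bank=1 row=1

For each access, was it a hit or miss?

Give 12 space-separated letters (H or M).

Acc 1: bank1 row0 -> MISS (open row0); precharges=0
Acc 2: bank1 row1 -> MISS (open row1); precharges=1
Acc 3: bank2 row1 -> MISS (open row1); precharges=1
Acc 4: bank0 row4 -> MISS (open row4); precharges=1
Acc 5: bank1 row3 -> MISS (open row3); precharges=2
Acc 6: bank2 row3 -> MISS (open row3); precharges=3
Acc 7: bank2 row0 -> MISS (open row0); precharges=4
Acc 8: bank1 row3 -> HIT
Acc 9: bank1 row0 -> MISS (open row0); precharges=5
Acc 10: bank2 row1 -> MISS (open row1); precharges=6
Acc 11: bank1 row4 -> MISS (open row4); precharges=7
Acc 12: bank1 row1 -> MISS (open row1); precharges=8

Answer: M M M M M M M H M M M M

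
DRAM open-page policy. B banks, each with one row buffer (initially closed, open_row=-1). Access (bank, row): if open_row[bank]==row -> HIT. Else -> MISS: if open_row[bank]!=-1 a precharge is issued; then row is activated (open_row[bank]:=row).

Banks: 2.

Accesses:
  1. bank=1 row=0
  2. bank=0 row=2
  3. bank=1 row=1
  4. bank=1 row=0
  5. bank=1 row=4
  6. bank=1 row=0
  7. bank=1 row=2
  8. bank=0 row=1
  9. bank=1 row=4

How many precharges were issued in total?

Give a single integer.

Answer: 7

Derivation:
Acc 1: bank1 row0 -> MISS (open row0); precharges=0
Acc 2: bank0 row2 -> MISS (open row2); precharges=0
Acc 3: bank1 row1 -> MISS (open row1); precharges=1
Acc 4: bank1 row0 -> MISS (open row0); precharges=2
Acc 5: bank1 row4 -> MISS (open row4); precharges=3
Acc 6: bank1 row0 -> MISS (open row0); precharges=4
Acc 7: bank1 row2 -> MISS (open row2); precharges=5
Acc 8: bank0 row1 -> MISS (open row1); precharges=6
Acc 9: bank1 row4 -> MISS (open row4); precharges=7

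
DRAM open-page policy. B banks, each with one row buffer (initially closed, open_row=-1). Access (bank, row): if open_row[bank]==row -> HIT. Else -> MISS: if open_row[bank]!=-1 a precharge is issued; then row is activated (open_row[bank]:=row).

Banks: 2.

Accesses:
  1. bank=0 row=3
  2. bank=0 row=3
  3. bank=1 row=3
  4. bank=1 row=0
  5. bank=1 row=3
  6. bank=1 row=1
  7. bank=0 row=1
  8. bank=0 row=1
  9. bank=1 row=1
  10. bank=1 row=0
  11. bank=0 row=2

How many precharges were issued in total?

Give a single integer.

Acc 1: bank0 row3 -> MISS (open row3); precharges=0
Acc 2: bank0 row3 -> HIT
Acc 3: bank1 row3 -> MISS (open row3); precharges=0
Acc 4: bank1 row0 -> MISS (open row0); precharges=1
Acc 5: bank1 row3 -> MISS (open row3); precharges=2
Acc 6: bank1 row1 -> MISS (open row1); precharges=3
Acc 7: bank0 row1 -> MISS (open row1); precharges=4
Acc 8: bank0 row1 -> HIT
Acc 9: bank1 row1 -> HIT
Acc 10: bank1 row0 -> MISS (open row0); precharges=5
Acc 11: bank0 row2 -> MISS (open row2); precharges=6

Answer: 6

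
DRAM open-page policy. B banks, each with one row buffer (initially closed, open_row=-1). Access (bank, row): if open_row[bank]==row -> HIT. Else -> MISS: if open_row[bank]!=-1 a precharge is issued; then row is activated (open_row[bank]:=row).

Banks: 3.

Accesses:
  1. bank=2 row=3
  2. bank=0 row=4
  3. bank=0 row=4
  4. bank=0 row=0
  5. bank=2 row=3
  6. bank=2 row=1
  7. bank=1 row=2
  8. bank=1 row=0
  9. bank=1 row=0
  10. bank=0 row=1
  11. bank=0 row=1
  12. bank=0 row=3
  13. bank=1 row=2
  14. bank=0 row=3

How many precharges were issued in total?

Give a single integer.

Answer: 6

Derivation:
Acc 1: bank2 row3 -> MISS (open row3); precharges=0
Acc 2: bank0 row4 -> MISS (open row4); precharges=0
Acc 3: bank0 row4 -> HIT
Acc 4: bank0 row0 -> MISS (open row0); precharges=1
Acc 5: bank2 row3 -> HIT
Acc 6: bank2 row1 -> MISS (open row1); precharges=2
Acc 7: bank1 row2 -> MISS (open row2); precharges=2
Acc 8: bank1 row0 -> MISS (open row0); precharges=3
Acc 9: bank1 row0 -> HIT
Acc 10: bank0 row1 -> MISS (open row1); precharges=4
Acc 11: bank0 row1 -> HIT
Acc 12: bank0 row3 -> MISS (open row3); precharges=5
Acc 13: bank1 row2 -> MISS (open row2); precharges=6
Acc 14: bank0 row3 -> HIT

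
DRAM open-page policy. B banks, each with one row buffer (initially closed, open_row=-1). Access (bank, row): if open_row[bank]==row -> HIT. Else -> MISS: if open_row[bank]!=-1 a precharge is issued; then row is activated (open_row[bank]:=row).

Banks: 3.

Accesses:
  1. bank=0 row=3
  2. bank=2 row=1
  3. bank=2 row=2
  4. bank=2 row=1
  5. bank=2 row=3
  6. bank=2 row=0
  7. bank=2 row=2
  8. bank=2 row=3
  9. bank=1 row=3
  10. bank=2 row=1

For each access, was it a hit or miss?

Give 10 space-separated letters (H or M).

Answer: M M M M M M M M M M

Derivation:
Acc 1: bank0 row3 -> MISS (open row3); precharges=0
Acc 2: bank2 row1 -> MISS (open row1); precharges=0
Acc 3: bank2 row2 -> MISS (open row2); precharges=1
Acc 4: bank2 row1 -> MISS (open row1); precharges=2
Acc 5: bank2 row3 -> MISS (open row3); precharges=3
Acc 6: bank2 row0 -> MISS (open row0); precharges=4
Acc 7: bank2 row2 -> MISS (open row2); precharges=5
Acc 8: bank2 row3 -> MISS (open row3); precharges=6
Acc 9: bank1 row3 -> MISS (open row3); precharges=6
Acc 10: bank2 row1 -> MISS (open row1); precharges=7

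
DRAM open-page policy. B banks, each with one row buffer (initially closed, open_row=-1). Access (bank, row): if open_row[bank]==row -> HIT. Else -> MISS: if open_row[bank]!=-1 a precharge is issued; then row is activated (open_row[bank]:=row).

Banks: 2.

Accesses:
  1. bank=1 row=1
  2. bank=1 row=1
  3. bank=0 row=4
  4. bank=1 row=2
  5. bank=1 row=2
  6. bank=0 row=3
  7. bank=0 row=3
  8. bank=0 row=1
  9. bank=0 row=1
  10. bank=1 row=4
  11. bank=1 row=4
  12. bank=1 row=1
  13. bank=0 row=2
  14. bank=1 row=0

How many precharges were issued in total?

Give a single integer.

Acc 1: bank1 row1 -> MISS (open row1); precharges=0
Acc 2: bank1 row1 -> HIT
Acc 3: bank0 row4 -> MISS (open row4); precharges=0
Acc 4: bank1 row2 -> MISS (open row2); precharges=1
Acc 5: bank1 row2 -> HIT
Acc 6: bank0 row3 -> MISS (open row3); precharges=2
Acc 7: bank0 row3 -> HIT
Acc 8: bank0 row1 -> MISS (open row1); precharges=3
Acc 9: bank0 row1 -> HIT
Acc 10: bank1 row4 -> MISS (open row4); precharges=4
Acc 11: bank1 row4 -> HIT
Acc 12: bank1 row1 -> MISS (open row1); precharges=5
Acc 13: bank0 row2 -> MISS (open row2); precharges=6
Acc 14: bank1 row0 -> MISS (open row0); precharges=7

Answer: 7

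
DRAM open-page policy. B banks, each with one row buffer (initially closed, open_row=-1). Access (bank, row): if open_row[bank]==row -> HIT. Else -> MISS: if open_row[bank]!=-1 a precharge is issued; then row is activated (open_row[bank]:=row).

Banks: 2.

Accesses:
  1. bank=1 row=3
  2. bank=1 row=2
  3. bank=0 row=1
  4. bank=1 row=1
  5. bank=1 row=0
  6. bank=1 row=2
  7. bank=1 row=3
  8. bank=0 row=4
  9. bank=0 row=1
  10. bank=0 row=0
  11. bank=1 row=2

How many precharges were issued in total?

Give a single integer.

Acc 1: bank1 row3 -> MISS (open row3); precharges=0
Acc 2: bank1 row2 -> MISS (open row2); precharges=1
Acc 3: bank0 row1 -> MISS (open row1); precharges=1
Acc 4: bank1 row1 -> MISS (open row1); precharges=2
Acc 5: bank1 row0 -> MISS (open row0); precharges=3
Acc 6: bank1 row2 -> MISS (open row2); precharges=4
Acc 7: bank1 row3 -> MISS (open row3); precharges=5
Acc 8: bank0 row4 -> MISS (open row4); precharges=6
Acc 9: bank0 row1 -> MISS (open row1); precharges=7
Acc 10: bank0 row0 -> MISS (open row0); precharges=8
Acc 11: bank1 row2 -> MISS (open row2); precharges=9

Answer: 9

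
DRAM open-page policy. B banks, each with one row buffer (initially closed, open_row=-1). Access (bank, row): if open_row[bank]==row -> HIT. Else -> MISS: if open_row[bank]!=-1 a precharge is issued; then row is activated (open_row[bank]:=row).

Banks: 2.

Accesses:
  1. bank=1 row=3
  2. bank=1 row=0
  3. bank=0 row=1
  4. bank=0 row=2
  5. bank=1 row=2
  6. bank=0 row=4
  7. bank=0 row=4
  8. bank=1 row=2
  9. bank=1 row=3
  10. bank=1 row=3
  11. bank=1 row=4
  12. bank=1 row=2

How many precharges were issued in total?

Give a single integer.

Answer: 7

Derivation:
Acc 1: bank1 row3 -> MISS (open row3); precharges=0
Acc 2: bank1 row0 -> MISS (open row0); precharges=1
Acc 3: bank0 row1 -> MISS (open row1); precharges=1
Acc 4: bank0 row2 -> MISS (open row2); precharges=2
Acc 5: bank1 row2 -> MISS (open row2); precharges=3
Acc 6: bank0 row4 -> MISS (open row4); precharges=4
Acc 7: bank0 row4 -> HIT
Acc 8: bank1 row2 -> HIT
Acc 9: bank1 row3 -> MISS (open row3); precharges=5
Acc 10: bank1 row3 -> HIT
Acc 11: bank1 row4 -> MISS (open row4); precharges=6
Acc 12: bank1 row2 -> MISS (open row2); precharges=7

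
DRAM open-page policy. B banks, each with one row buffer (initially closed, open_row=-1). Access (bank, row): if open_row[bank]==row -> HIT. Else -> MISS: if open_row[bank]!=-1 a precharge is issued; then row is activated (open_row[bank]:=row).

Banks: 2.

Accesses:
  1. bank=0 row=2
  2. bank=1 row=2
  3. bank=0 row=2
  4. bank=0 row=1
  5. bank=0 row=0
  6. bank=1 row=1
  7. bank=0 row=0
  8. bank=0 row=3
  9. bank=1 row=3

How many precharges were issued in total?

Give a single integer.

Answer: 5

Derivation:
Acc 1: bank0 row2 -> MISS (open row2); precharges=0
Acc 2: bank1 row2 -> MISS (open row2); precharges=0
Acc 3: bank0 row2 -> HIT
Acc 4: bank0 row1 -> MISS (open row1); precharges=1
Acc 5: bank0 row0 -> MISS (open row0); precharges=2
Acc 6: bank1 row1 -> MISS (open row1); precharges=3
Acc 7: bank0 row0 -> HIT
Acc 8: bank0 row3 -> MISS (open row3); precharges=4
Acc 9: bank1 row3 -> MISS (open row3); precharges=5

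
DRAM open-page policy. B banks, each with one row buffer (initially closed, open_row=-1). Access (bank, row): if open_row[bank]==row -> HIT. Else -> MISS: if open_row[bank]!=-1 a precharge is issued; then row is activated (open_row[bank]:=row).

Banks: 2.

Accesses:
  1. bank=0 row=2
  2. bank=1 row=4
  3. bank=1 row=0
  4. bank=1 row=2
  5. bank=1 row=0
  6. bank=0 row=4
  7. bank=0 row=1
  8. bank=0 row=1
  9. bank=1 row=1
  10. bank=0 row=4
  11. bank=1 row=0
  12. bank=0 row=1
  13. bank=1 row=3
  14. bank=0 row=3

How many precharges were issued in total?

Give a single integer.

Answer: 11

Derivation:
Acc 1: bank0 row2 -> MISS (open row2); precharges=0
Acc 2: bank1 row4 -> MISS (open row4); precharges=0
Acc 3: bank1 row0 -> MISS (open row0); precharges=1
Acc 4: bank1 row2 -> MISS (open row2); precharges=2
Acc 5: bank1 row0 -> MISS (open row0); precharges=3
Acc 6: bank0 row4 -> MISS (open row4); precharges=4
Acc 7: bank0 row1 -> MISS (open row1); precharges=5
Acc 8: bank0 row1 -> HIT
Acc 9: bank1 row1 -> MISS (open row1); precharges=6
Acc 10: bank0 row4 -> MISS (open row4); precharges=7
Acc 11: bank1 row0 -> MISS (open row0); precharges=8
Acc 12: bank0 row1 -> MISS (open row1); precharges=9
Acc 13: bank1 row3 -> MISS (open row3); precharges=10
Acc 14: bank0 row3 -> MISS (open row3); precharges=11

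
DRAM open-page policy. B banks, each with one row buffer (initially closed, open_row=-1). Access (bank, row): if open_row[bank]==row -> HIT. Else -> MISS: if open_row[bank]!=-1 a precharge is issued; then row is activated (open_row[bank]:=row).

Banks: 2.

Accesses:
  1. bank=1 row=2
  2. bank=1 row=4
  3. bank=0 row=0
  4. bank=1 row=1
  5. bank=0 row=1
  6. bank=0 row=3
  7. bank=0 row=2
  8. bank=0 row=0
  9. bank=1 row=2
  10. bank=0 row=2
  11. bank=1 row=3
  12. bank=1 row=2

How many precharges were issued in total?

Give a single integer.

Acc 1: bank1 row2 -> MISS (open row2); precharges=0
Acc 2: bank1 row4 -> MISS (open row4); precharges=1
Acc 3: bank0 row0 -> MISS (open row0); precharges=1
Acc 4: bank1 row1 -> MISS (open row1); precharges=2
Acc 5: bank0 row1 -> MISS (open row1); precharges=3
Acc 6: bank0 row3 -> MISS (open row3); precharges=4
Acc 7: bank0 row2 -> MISS (open row2); precharges=5
Acc 8: bank0 row0 -> MISS (open row0); precharges=6
Acc 9: bank1 row2 -> MISS (open row2); precharges=7
Acc 10: bank0 row2 -> MISS (open row2); precharges=8
Acc 11: bank1 row3 -> MISS (open row3); precharges=9
Acc 12: bank1 row2 -> MISS (open row2); precharges=10

Answer: 10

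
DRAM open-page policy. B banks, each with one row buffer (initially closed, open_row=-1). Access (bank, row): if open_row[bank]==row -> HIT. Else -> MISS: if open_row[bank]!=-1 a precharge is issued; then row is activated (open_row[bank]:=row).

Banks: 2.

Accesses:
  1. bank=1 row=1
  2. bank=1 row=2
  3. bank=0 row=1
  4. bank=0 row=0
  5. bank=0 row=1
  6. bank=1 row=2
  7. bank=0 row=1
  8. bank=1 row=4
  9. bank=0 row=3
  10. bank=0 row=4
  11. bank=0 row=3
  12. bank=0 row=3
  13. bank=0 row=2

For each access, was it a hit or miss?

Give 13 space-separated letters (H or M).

Acc 1: bank1 row1 -> MISS (open row1); precharges=0
Acc 2: bank1 row2 -> MISS (open row2); precharges=1
Acc 3: bank0 row1 -> MISS (open row1); precharges=1
Acc 4: bank0 row0 -> MISS (open row0); precharges=2
Acc 5: bank0 row1 -> MISS (open row1); precharges=3
Acc 6: bank1 row2 -> HIT
Acc 7: bank0 row1 -> HIT
Acc 8: bank1 row4 -> MISS (open row4); precharges=4
Acc 9: bank0 row3 -> MISS (open row3); precharges=5
Acc 10: bank0 row4 -> MISS (open row4); precharges=6
Acc 11: bank0 row3 -> MISS (open row3); precharges=7
Acc 12: bank0 row3 -> HIT
Acc 13: bank0 row2 -> MISS (open row2); precharges=8

Answer: M M M M M H H M M M M H M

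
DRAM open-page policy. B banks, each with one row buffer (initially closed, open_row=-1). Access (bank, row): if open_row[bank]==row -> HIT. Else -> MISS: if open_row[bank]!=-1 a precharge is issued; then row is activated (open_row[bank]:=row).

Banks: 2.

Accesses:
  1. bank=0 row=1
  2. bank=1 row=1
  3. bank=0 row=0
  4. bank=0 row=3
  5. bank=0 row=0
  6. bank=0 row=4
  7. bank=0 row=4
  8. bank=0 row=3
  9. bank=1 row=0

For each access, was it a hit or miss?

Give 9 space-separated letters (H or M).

Acc 1: bank0 row1 -> MISS (open row1); precharges=0
Acc 2: bank1 row1 -> MISS (open row1); precharges=0
Acc 3: bank0 row0 -> MISS (open row0); precharges=1
Acc 4: bank0 row3 -> MISS (open row3); precharges=2
Acc 5: bank0 row0 -> MISS (open row0); precharges=3
Acc 6: bank0 row4 -> MISS (open row4); precharges=4
Acc 7: bank0 row4 -> HIT
Acc 8: bank0 row3 -> MISS (open row3); precharges=5
Acc 9: bank1 row0 -> MISS (open row0); precharges=6

Answer: M M M M M M H M M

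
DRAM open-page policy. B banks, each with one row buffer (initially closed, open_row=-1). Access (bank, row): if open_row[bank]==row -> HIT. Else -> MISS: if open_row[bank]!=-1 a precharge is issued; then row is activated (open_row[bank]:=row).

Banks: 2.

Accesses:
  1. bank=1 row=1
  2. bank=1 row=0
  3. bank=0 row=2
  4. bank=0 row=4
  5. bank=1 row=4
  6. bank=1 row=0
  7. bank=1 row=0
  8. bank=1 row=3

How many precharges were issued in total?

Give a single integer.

Acc 1: bank1 row1 -> MISS (open row1); precharges=0
Acc 2: bank1 row0 -> MISS (open row0); precharges=1
Acc 3: bank0 row2 -> MISS (open row2); precharges=1
Acc 4: bank0 row4 -> MISS (open row4); precharges=2
Acc 5: bank1 row4 -> MISS (open row4); precharges=3
Acc 6: bank1 row0 -> MISS (open row0); precharges=4
Acc 7: bank1 row0 -> HIT
Acc 8: bank1 row3 -> MISS (open row3); precharges=5

Answer: 5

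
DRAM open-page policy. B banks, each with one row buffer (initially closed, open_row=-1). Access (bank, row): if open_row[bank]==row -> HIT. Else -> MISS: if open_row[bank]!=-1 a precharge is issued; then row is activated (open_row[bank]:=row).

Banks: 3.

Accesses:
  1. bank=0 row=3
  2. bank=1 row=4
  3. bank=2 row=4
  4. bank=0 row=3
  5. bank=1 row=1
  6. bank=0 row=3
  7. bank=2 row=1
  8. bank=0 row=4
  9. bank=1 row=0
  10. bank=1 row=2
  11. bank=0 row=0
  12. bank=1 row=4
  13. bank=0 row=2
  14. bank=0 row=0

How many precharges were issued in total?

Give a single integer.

Acc 1: bank0 row3 -> MISS (open row3); precharges=0
Acc 2: bank1 row4 -> MISS (open row4); precharges=0
Acc 3: bank2 row4 -> MISS (open row4); precharges=0
Acc 4: bank0 row3 -> HIT
Acc 5: bank1 row1 -> MISS (open row1); precharges=1
Acc 6: bank0 row3 -> HIT
Acc 7: bank2 row1 -> MISS (open row1); precharges=2
Acc 8: bank0 row4 -> MISS (open row4); precharges=3
Acc 9: bank1 row0 -> MISS (open row0); precharges=4
Acc 10: bank1 row2 -> MISS (open row2); precharges=5
Acc 11: bank0 row0 -> MISS (open row0); precharges=6
Acc 12: bank1 row4 -> MISS (open row4); precharges=7
Acc 13: bank0 row2 -> MISS (open row2); precharges=8
Acc 14: bank0 row0 -> MISS (open row0); precharges=9

Answer: 9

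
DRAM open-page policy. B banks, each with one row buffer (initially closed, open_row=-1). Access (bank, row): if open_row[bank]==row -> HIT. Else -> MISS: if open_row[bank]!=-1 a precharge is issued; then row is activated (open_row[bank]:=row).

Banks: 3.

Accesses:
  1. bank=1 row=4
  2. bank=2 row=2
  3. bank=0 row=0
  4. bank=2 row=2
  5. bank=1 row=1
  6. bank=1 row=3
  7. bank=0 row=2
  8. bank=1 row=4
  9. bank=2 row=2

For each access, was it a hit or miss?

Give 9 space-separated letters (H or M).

Acc 1: bank1 row4 -> MISS (open row4); precharges=0
Acc 2: bank2 row2 -> MISS (open row2); precharges=0
Acc 3: bank0 row0 -> MISS (open row0); precharges=0
Acc 4: bank2 row2 -> HIT
Acc 5: bank1 row1 -> MISS (open row1); precharges=1
Acc 6: bank1 row3 -> MISS (open row3); precharges=2
Acc 7: bank0 row2 -> MISS (open row2); precharges=3
Acc 8: bank1 row4 -> MISS (open row4); precharges=4
Acc 9: bank2 row2 -> HIT

Answer: M M M H M M M M H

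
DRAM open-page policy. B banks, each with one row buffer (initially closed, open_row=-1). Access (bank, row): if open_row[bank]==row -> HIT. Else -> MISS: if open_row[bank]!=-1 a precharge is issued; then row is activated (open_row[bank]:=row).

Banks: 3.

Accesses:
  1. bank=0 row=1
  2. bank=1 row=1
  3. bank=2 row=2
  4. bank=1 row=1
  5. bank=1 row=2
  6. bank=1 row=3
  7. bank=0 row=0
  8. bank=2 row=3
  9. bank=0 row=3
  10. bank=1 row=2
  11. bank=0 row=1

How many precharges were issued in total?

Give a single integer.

Acc 1: bank0 row1 -> MISS (open row1); precharges=0
Acc 2: bank1 row1 -> MISS (open row1); precharges=0
Acc 3: bank2 row2 -> MISS (open row2); precharges=0
Acc 4: bank1 row1 -> HIT
Acc 5: bank1 row2 -> MISS (open row2); precharges=1
Acc 6: bank1 row3 -> MISS (open row3); precharges=2
Acc 7: bank0 row0 -> MISS (open row0); precharges=3
Acc 8: bank2 row3 -> MISS (open row3); precharges=4
Acc 9: bank0 row3 -> MISS (open row3); precharges=5
Acc 10: bank1 row2 -> MISS (open row2); precharges=6
Acc 11: bank0 row1 -> MISS (open row1); precharges=7

Answer: 7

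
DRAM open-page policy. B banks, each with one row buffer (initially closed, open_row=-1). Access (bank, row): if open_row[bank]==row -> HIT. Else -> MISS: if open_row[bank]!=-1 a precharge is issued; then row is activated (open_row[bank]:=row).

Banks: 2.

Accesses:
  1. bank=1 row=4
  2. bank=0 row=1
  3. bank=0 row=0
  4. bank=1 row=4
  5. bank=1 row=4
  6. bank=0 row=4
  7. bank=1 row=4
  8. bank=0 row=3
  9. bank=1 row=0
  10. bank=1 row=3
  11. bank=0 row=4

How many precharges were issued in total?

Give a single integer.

Acc 1: bank1 row4 -> MISS (open row4); precharges=0
Acc 2: bank0 row1 -> MISS (open row1); precharges=0
Acc 3: bank0 row0 -> MISS (open row0); precharges=1
Acc 4: bank1 row4 -> HIT
Acc 5: bank1 row4 -> HIT
Acc 6: bank0 row4 -> MISS (open row4); precharges=2
Acc 7: bank1 row4 -> HIT
Acc 8: bank0 row3 -> MISS (open row3); precharges=3
Acc 9: bank1 row0 -> MISS (open row0); precharges=4
Acc 10: bank1 row3 -> MISS (open row3); precharges=5
Acc 11: bank0 row4 -> MISS (open row4); precharges=6

Answer: 6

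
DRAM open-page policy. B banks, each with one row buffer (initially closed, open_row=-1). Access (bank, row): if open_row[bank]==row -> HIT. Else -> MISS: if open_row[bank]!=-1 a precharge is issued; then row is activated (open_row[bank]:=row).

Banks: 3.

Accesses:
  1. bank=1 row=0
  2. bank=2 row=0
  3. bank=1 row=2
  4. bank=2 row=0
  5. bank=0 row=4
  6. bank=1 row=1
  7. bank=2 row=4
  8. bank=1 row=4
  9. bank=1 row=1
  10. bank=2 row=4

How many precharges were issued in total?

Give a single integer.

Acc 1: bank1 row0 -> MISS (open row0); precharges=0
Acc 2: bank2 row0 -> MISS (open row0); precharges=0
Acc 3: bank1 row2 -> MISS (open row2); precharges=1
Acc 4: bank2 row0 -> HIT
Acc 5: bank0 row4 -> MISS (open row4); precharges=1
Acc 6: bank1 row1 -> MISS (open row1); precharges=2
Acc 7: bank2 row4 -> MISS (open row4); precharges=3
Acc 8: bank1 row4 -> MISS (open row4); precharges=4
Acc 9: bank1 row1 -> MISS (open row1); precharges=5
Acc 10: bank2 row4 -> HIT

Answer: 5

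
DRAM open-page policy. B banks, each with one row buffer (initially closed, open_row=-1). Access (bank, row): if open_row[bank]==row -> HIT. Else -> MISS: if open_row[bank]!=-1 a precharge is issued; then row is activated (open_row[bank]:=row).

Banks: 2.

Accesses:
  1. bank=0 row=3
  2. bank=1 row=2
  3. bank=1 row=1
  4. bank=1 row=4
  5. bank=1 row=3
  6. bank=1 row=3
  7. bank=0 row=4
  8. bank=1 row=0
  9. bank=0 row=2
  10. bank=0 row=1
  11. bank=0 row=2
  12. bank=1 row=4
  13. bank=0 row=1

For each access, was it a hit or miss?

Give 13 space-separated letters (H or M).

Answer: M M M M M H M M M M M M M

Derivation:
Acc 1: bank0 row3 -> MISS (open row3); precharges=0
Acc 2: bank1 row2 -> MISS (open row2); precharges=0
Acc 3: bank1 row1 -> MISS (open row1); precharges=1
Acc 4: bank1 row4 -> MISS (open row4); precharges=2
Acc 5: bank1 row3 -> MISS (open row3); precharges=3
Acc 6: bank1 row3 -> HIT
Acc 7: bank0 row4 -> MISS (open row4); precharges=4
Acc 8: bank1 row0 -> MISS (open row0); precharges=5
Acc 9: bank0 row2 -> MISS (open row2); precharges=6
Acc 10: bank0 row1 -> MISS (open row1); precharges=7
Acc 11: bank0 row2 -> MISS (open row2); precharges=8
Acc 12: bank1 row4 -> MISS (open row4); precharges=9
Acc 13: bank0 row1 -> MISS (open row1); precharges=10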